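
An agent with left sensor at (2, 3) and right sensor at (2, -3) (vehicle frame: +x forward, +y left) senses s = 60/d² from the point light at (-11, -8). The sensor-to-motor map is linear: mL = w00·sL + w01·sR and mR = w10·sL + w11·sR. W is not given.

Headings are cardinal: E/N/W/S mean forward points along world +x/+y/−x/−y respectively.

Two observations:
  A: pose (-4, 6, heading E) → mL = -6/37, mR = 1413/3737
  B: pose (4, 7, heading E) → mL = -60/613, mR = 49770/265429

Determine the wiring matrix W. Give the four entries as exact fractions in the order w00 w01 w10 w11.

-1 0 1/2 1

obs A: pose=(-4,6,E) → sL=6/37, sR=30/101, mL=-6/37, mR=1413/3737
obs B: pose=(4,7,E) → sL=60/613, sR=60/433, mL=-60/613, mR=49770/265429
sensor matrix S = [[6/37, 30/101], [60/613, 60/433]]; det S = -6549120/991908173
solve [mL_A; mL_B] = S·[w00; w01] and [mR_A; mR_B] = S·[w10; w11]:
  w00 = -1, w01 = 0, w10 = 1/2, w11 = 1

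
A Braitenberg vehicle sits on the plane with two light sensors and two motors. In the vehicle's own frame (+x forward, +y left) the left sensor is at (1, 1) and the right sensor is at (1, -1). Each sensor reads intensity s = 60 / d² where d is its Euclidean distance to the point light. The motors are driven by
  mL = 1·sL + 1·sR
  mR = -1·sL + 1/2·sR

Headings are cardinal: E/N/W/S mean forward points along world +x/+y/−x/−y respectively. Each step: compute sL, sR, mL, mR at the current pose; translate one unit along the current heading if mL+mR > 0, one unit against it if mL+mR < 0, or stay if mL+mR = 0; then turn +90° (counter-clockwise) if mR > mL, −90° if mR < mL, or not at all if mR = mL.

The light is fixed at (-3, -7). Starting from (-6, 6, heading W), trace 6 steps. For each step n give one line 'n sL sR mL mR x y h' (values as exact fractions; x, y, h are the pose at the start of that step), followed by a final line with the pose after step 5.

0 3/8 15/53 279/424 -99/424 -6 6 W
1 60/221 12/41 5112/9061 -1134/9061 -7 6 N
2 10/39 30/89 2060/3471 -305/3471 -7 7 E
3 60/173 12/37 4296/6401 -1182/6401 -6 7 S
4 3/8 15/53 279/424 -99/424 -6 6 W
5 60/221 12/41 5112/9061 -1134/9061 -7 6 N
final -7 7 E

n=0: pose=(-6,6,W); sL=3/8, sR=15/53; mL=279/424, mR=-99/424; mL+mR=45/106 → advance +1; mR−mL=-189/212 → turn -1·90°
n=1: pose=(-7,6,N); sL=60/221, sR=12/41; mL=5112/9061, mR=-1134/9061; mL+mR=18/41 → advance +1; mR−mL=-6246/9061 → turn -1·90°
n=2: pose=(-7,7,E); sL=10/39, sR=30/89; mL=2060/3471, mR=-305/3471; mL+mR=45/89 → advance +1; mR−mL=-2365/3471 → turn -1·90°
n=3: pose=(-6,7,S); sL=60/173, sR=12/37; mL=4296/6401, mR=-1182/6401; mL+mR=18/37 → advance +1; mR−mL=-5478/6401 → turn -1·90°
n=4: pose=(-6,6,W); sL=3/8, sR=15/53; mL=279/424, mR=-99/424; mL+mR=45/106 → advance +1; mR−mL=-189/212 → turn -1·90°
n=5: pose=(-7,6,N); sL=60/221, sR=12/41; mL=5112/9061, mR=-1134/9061; mL+mR=18/41 → advance +1; mR−mL=-6246/9061 → turn -1·90°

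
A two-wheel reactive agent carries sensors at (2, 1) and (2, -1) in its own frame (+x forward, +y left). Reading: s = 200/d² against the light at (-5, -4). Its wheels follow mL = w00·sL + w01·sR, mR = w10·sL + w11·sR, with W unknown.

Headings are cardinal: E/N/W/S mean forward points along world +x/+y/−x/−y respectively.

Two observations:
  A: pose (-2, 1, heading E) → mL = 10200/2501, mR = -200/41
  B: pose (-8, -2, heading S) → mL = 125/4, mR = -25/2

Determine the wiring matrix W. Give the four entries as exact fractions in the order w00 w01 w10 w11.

obs A: pose=(-2,1,E) → sL=200/61, sR=200/41, mL=10200/2501, mR=-200/41
obs B: pose=(-8,-2,S) → sL=50, sR=25/2, mL=125/4, mR=-25/2
sensor matrix S = [[200/61, 200/41], [50, 25/2]]; det S = -507500/2501
solve [mL_A; mL_B] = S·[w00; w01] and [mR_A; mR_B] = S·[w10; w11]:
  w00 = 1/2, w01 = 1/2, w10 = 0, w11 = -1

1/2 1/2 0 -1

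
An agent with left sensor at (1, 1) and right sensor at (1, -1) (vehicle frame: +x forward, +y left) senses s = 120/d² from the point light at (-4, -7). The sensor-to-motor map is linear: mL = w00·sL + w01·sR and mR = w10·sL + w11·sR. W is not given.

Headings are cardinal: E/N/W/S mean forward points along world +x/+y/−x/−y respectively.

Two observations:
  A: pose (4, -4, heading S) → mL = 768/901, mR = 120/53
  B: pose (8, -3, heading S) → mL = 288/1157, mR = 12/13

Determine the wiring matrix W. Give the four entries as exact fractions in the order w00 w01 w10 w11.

-1 1 0 1

obs A: pose=(4,-4,S) → sL=24/17, sR=120/53, mL=768/901, mR=120/53
obs B: pose=(8,-3,S) → sL=60/89, sR=12/13, mL=288/1157, mR=12/13
sensor matrix S = [[24/17, 120/53], [60/89, 12/13]]; det S = -232704/1042457
solve [mL_A; mL_B] = S·[w00; w01] and [mR_A; mR_B] = S·[w10; w11]:
  w00 = -1, w01 = 1, w10 = 0, w11 = 1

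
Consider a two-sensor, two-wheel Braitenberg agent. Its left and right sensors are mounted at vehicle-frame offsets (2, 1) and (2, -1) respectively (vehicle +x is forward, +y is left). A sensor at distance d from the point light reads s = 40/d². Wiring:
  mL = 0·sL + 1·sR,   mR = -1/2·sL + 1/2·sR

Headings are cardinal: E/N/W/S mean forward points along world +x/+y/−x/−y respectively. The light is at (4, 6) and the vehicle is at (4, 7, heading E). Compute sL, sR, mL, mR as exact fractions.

5 10 10 5/2

left sensor world pos  = (6, 8); dL² = 8
right sensor world pos = (6, 6); dR² = 4
sL = 40/8 = 5
sR = 40/4 = 10
mL = 0·sL + 1·sR = 10
mR = -1/2·sL + 1/2·sR = 5/2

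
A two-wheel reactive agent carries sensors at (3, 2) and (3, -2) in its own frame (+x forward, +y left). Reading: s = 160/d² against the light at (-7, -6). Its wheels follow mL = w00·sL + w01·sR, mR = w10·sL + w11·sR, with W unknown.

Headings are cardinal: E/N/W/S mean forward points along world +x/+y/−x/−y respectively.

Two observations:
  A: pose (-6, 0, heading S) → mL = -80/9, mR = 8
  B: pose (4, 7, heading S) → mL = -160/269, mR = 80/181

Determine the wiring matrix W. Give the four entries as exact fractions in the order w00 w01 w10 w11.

obs A: pose=(-6,0,S) → sL=80/9, sR=16, mL=-80/9, mR=8
obs B: pose=(4,7,S) → sL=160/269, sR=160/181, mL=-160/269, mR=80/181
sensor matrix S = [[80/9, 16], [160/269, 160/181]]; det S = -727040/438201
solve [mL_A; mL_B] = S·[w00; w01] and [mR_A; mR_B] = S·[w10; w11]:
  w00 = -1, w01 = 0, w10 = 0, w11 = 1/2

-1 0 0 1/2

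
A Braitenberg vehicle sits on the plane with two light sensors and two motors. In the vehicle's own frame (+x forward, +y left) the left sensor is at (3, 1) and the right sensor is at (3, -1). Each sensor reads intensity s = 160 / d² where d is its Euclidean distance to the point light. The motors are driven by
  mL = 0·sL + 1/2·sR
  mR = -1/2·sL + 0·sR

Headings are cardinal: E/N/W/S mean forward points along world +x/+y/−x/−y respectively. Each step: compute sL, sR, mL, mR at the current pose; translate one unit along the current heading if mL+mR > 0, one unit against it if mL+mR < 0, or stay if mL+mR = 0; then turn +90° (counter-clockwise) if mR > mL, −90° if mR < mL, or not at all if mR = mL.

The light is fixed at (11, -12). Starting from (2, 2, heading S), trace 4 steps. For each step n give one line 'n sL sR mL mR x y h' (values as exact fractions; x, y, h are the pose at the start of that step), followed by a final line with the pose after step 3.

0 32/37 160/221 80/221 -16/37 2 2 S
1 8/17 2/5 1/5 -4/17 2 3 W
2 32/81 160/373 80/373 -16/81 3 3 N
3 80/157 16/25 8/25 -40/157 3 4 E
final 4 4 S

n=0: pose=(2,2,S); sL=32/37, sR=160/221; mL=80/221, mR=-16/37; mL+mR=-576/8177 → advance -1; mR−mL=-6496/8177 → turn -1·90°
n=1: pose=(2,3,W); sL=8/17, sR=2/5; mL=1/5, mR=-4/17; mL+mR=-3/85 → advance -1; mR−mL=-37/85 → turn -1·90°
n=2: pose=(3,3,N); sL=32/81, sR=160/373; mL=80/373, mR=-16/81; mL+mR=512/30213 → advance +1; mR−mL=-12448/30213 → turn -1·90°
n=3: pose=(3,4,E); sL=80/157, sR=16/25; mL=8/25, mR=-40/157; mL+mR=256/3925 → advance +1; mR−mL=-2256/3925 → turn -1·90°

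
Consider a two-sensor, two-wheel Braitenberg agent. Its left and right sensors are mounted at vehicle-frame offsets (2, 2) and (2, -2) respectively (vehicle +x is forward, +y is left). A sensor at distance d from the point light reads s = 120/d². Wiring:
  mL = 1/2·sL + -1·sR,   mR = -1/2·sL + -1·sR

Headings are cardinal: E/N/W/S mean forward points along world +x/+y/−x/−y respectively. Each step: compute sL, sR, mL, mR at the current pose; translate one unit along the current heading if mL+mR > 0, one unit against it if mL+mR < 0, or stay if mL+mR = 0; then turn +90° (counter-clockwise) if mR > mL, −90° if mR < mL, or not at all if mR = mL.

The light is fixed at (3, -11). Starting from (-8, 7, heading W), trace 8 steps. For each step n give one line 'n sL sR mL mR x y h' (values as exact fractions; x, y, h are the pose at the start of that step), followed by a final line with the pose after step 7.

0 24/85 120/569 -3372/48365 -17028/48365 -8 7 W
1 15/68 15/58 -585/3944 -1455/3944 -7 7 N
2 24/85 120/289 -396/1445 -804/1445 -7 6 E
3 20/51 60/197 -1090/10047 -5030/10047 -8 6 S
4 24/85 120/569 -3372/48365 -17028/48365 -8 7 W
5 15/68 15/58 -585/3944 -1455/3944 -7 7 N
6 24/85 120/289 -396/1445 -804/1445 -7 6 E
7 20/51 60/197 -1090/10047 -5030/10047 -8 6 S
final -8 7 W

n=0: pose=(-8,7,W); sL=24/85, sR=120/569; mL=-3372/48365, mR=-17028/48365; mL+mR=-240/569 → advance -1; mR−mL=-24/85 → turn -1·90°
n=1: pose=(-7,7,N); sL=15/68, sR=15/58; mL=-585/3944, mR=-1455/3944; mL+mR=-15/29 → advance -1; mR−mL=-15/68 → turn -1·90°
n=2: pose=(-7,6,E); sL=24/85, sR=120/289; mL=-396/1445, mR=-804/1445; mL+mR=-240/289 → advance -1; mR−mL=-24/85 → turn -1·90°
n=3: pose=(-8,6,S); sL=20/51, sR=60/197; mL=-1090/10047, mR=-5030/10047; mL+mR=-120/197 → advance -1; mR−mL=-20/51 → turn -1·90°
n=4: pose=(-8,7,W); sL=24/85, sR=120/569; mL=-3372/48365, mR=-17028/48365; mL+mR=-240/569 → advance -1; mR−mL=-24/85 → turn -1·90°
n=5: pose=(-7,7,N); sL=15/68, sR=15/58; mL=-585/3944, mR=-1455/3944; mL+mR=-15/29 → advance -1; mR−mL=-15/68 → turn -1·90°
n=6: pose=(-7,6,E); sL=24/85, sR=120/289; mL=-396/1445, mR=-804/1445; mL+mR=-240/289 → advance -1; mR−mL=-24/85 → turn -1·90°
n=7: pose=(-8,6,S); sL=20/51, sR=60/197; mL=-1090/10047, mR=-5030/10047; mL+mR=-120/197 → advance -1; mR−mL=-20/51 → turn -1·90°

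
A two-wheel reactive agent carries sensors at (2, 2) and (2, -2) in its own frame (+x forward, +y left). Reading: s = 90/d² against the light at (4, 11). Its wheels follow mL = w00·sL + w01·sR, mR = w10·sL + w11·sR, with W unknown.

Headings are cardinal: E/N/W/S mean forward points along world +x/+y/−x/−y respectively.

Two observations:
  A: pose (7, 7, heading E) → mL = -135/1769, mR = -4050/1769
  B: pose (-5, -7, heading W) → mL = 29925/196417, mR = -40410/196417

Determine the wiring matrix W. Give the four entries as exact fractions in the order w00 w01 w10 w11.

-1/2 1 -1/2 -1/2

obs A: pose=(7,7,E) → sL=90/29, sR=90/61, mL=-135/1769, mR=-4050/1769
obs B: pose=(-5,-7,W) → sL=90/521, sR=90/377, mL=29925/196417, mR=-40410/196417
sensor matrix S = [[90/29, 90/61], [90/521, 90/377]]; det S = 168868800/347461673
solve [mL_A; mL_B] = S·[w00; w01] and [mR_A; mR_B] = S·[w10; w11]:
  w00 = -1/2, w01 = 1, w10 = -1/2, w11 = -1/2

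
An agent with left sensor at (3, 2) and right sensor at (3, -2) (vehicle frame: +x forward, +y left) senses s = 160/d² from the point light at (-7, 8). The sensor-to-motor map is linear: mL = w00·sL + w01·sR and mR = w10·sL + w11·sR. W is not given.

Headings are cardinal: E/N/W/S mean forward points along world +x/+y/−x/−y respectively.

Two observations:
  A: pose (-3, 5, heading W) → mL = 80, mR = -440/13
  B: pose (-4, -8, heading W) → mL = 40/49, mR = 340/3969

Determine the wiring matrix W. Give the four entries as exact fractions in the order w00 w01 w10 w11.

obs A: pose=(-3,5,W) → sL=80/13, sR=80, mL=80, mR=-440/13
obs B: pose=(-4,-8,W) → sL=40/81, sR=40/49, mL=40/49, mR=340/3969
sensor matrix S = [[80/13, 80], [40/81, 40/49]]; det S = -1779200/51597
solve [mL_A; mL_B] = S·[w00; w01] and [mR_A; mR_B] = S·[w10; w11]:
  w00 = 0, w01 = 1, w10 = 1, w11 = -1/2

0 1 1 -1/2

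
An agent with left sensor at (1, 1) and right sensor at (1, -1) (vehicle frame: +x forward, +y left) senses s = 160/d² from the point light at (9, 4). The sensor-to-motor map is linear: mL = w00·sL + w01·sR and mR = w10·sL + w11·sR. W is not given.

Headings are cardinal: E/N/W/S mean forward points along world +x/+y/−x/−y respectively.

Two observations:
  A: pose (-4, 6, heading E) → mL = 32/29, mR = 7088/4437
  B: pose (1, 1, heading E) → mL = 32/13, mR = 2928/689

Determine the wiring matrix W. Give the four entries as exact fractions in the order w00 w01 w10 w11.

0 1 1 1/2

obs A: pose=(-4,6,E) → sL=160/153, sR=32/29, mL=32/29, mR=7088/4437
obs B: pose=(1,1,E) → sL=160/53, sR=32/13, mL=32/13, mR=2928/689
sensor matrix S = [[160/153, 32/29], [160/53, 32/13]]; det S = -2314240/3057093
solve [mL_A; mL_B] = S·[w00; w01] and [mR_A; mR_B] = S·[w10; w11]:
  w00 = 0, w01 = 1, w10 = 1, w11 = 1/2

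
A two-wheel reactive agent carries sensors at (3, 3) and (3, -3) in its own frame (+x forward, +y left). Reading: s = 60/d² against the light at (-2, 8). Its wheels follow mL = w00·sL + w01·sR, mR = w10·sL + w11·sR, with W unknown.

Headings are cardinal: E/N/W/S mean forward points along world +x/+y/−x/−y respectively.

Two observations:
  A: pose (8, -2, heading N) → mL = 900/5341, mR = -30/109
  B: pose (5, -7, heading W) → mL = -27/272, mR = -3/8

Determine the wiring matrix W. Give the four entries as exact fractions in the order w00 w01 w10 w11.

obs A: pose=(8,-2,N) → sL=30/49, sR=30/109, mL=900/5341, mR=-30/109
obs B: pose=(5,-7,W) → sL=3/17, sR=3/8, mL=-27/272, mR=-3/8
sensor matrix S = [[30/49, 30/109], [3/17, 3/8]]; det S = 65745/363188
solve [mL_A; mL_B] = S·[w00; w01] and [mR_A; mR_B] = S·[w10; w11]:
  w00 = 1/2, w01 = -1/2, w10 = 0, w11 = -1

1/2 -1/2 0 -1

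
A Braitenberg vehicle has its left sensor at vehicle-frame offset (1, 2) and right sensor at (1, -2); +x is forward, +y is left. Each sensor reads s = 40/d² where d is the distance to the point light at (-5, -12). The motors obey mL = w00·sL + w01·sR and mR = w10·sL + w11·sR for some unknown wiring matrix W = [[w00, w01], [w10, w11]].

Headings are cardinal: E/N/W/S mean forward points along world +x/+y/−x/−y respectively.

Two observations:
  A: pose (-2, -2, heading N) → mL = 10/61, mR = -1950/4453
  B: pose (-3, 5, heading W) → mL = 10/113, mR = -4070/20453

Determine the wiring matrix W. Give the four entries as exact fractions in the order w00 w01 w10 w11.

1/2 0 -1/2 -1

obs A: pose=(-2,-2,N) → sL=20/61, sR=20/73, mL=10/61, mR=-1950/4453
obs B: pose=(-3,5,W) → sL=20/113, sR=20/181, mL=10/113, mR=-4070/20453
sensor matrix S = [[20/61, 20/73], [20/113, 20/181]]; det S = -1116800/91077209
solve [mL_A; mL_B] = S·[w00; w01] and [mR_A; mR_B] = S·[w10; w11]:
  w00 = 1/2, w01 = 0, w10 = -1/2, w11 = -1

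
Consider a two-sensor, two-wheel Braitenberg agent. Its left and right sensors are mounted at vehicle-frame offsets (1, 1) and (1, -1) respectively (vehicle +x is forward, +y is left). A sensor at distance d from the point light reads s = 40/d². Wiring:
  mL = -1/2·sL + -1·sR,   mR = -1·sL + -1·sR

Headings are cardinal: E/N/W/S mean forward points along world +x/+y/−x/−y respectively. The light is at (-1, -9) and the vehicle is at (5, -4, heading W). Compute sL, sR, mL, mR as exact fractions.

left sensor world pos  = (4, -5); dL² = 41
right sensor world pos = (4, -3); dR² = 61
sL = 40/41 = 40/41
sR = 40/61 = 40/61
mL = -1/2·sL + -1·sR = -2860/2501
mR = -1·sL + -1·sR = -4080/2501

40/41 40/61 -2860/2501 -4080/2501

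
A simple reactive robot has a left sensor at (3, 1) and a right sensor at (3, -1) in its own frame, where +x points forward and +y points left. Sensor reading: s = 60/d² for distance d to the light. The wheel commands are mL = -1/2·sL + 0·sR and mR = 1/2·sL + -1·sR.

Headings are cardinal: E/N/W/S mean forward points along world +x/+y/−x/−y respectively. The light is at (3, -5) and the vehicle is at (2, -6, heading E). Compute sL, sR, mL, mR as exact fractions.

left sensor world pos  = (5, -5); dL² = 4
right sensor world pos = (5, -7); dR² = 8
sL = 60/4 = 15
sR = 60/8 = 15/2
mL = -1/2·sL + 0·sR = -15/2
mR = 1/2·sL + -1·sR = 0

15 15/2 -15/2 0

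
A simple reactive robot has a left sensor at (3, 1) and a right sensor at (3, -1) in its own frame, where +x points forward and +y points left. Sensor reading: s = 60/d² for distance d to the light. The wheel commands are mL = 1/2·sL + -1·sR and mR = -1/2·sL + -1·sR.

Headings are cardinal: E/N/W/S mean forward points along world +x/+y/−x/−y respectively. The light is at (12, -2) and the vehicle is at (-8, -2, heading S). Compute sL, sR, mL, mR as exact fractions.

left sensor world pos  = (-7, -5); dL² = 370
right sensor world pos = (-9, -5); dR² = 450
sL = 60/370 = 6/37
sR = 60/450 = 2/15
mL = 1/2·sL + -1·sR = -29/555
mR = -1/2·sL + -1·sR = -119/555

6/37 2/15 -29/555 -119/555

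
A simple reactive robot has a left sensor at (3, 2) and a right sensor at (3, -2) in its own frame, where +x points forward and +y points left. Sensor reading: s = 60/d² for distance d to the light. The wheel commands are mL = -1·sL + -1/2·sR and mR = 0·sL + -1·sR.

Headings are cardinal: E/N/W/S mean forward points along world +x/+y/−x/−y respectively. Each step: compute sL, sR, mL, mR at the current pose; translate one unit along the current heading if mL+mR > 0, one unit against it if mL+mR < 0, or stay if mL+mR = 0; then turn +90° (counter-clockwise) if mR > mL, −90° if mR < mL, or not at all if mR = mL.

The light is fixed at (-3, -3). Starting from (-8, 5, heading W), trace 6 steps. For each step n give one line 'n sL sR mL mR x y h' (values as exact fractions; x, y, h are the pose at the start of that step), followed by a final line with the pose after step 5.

0 3/5 15/41 -321/410 -15/41 -8 5 W
1 60/29 60/61 -4530/1769 -60/61 -7 5 S
2 30/61 6/5 -333/305 -6/5 -7 6 E
3 4/3 12/17 -86/51 -12/17 -8 6 S
4 15/37 15/17 -1065/1258 -15/17 -8 7 E
5 12/13 60/113 -1746/1469 -60/113 -9 7 S
final -9 8 E

n=0: pose=(-8,5,W); sL=3/5, sR=15/41; mL=-321/410, mR=-15/41; mL+mR=-471/410 → advance -1; mR−mL=171/410 → turn +1·90°
n=1: pose=(-7,5,S); sL=60/29, sR=60/61; mL=-4530/1769, mR=-60/61; mL+mR=-6270/1769 → advance -1; mR−mL=2790/1769 → turn +1·90°
n=2: pose=(-7,6,E); sL=30/61, sR=6/5; mL=-333/305, mR=-6/5; mL+mR=-699/305 → advance -1; mR−mL=-33/305 → turn -1·90°
n=3: pose=(-8,6,S); sL=4/3, sR=12/17; mL=-86/51, mR=-12/17; mL+mR=-122/51 → advance -1; mR−mL=50/51 → turn +1·90°
n=4: pose=(-8,7,E); sL=15/37, sR=15/17; mL=-1065/1258, mR=-15/17; mL+mR=-2175/1258 → advance -1; mR−mL=-45/1258 → turn -1·90°
n=5: pose=(-9,7,S); sL=12/13, sR=60/113; mL=-1746/1469, mR=-60/113; mL+mR=-2526/1469 → advance -1; mR−mL=966/1469 → turn +1·90°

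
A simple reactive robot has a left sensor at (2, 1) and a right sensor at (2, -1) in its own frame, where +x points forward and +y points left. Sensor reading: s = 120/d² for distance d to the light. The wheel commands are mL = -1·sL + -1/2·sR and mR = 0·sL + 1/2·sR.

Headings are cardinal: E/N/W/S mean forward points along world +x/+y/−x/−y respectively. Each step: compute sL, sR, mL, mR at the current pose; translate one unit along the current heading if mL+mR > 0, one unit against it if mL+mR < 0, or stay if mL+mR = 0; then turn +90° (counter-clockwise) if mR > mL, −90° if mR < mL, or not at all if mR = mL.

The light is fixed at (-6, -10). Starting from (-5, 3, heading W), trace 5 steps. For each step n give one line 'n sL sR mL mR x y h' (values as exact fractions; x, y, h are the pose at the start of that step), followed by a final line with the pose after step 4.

0 24/29 120/197 -6468/5713 60/197 -5 3 W
1 12/13 60/61 -1122/793 30/61 -4 3 S
2 120/241 24/37 -7332/8917 12/37 -4 4 E
3 15/32 6/13 -291/416 3/13 -5 4 N
4 24/29 120/197 -6468/5713 60/197 -5 3 W
final -4 3 S

n=0: pose=(-5,3,W); sL=24/29, sR=120/197; mL=-6468/5713, mR=60/197; mL+mR=-24/29 → advance -1; mR−mL=8208/5713 → turn +1·90°
n=1: pose=(-4,3,S); sL=12/13, sR=60/61; mL=-1122/793, mR=30/61; mL+mR=-12/13 → advance -1; mR−mL=1512/793 → turn +1·90°
n=2: pose=(-4,4,E); sL=120/241, sR=24/37; mL=-7332/8917, mR=12/37; mL+mR=-120/241 → advance -1; mR−mL=10224/8917 → turn +1·90°
n=3: pose=(-5,4,N); sL=15/32, sR=6/13; mL=-291/416, mR=3/13; mL+mR=-15/32 → advance -1; mR−mL=387/416 → turn +1·90°
n=4: pose=(-5,3,W); sL=24/29, sR=120/197; mL=-6468/5713, mR=60/197; mL+mR=-24/29 → advance -1; mR−mL=8208/5713 → turn +1·90°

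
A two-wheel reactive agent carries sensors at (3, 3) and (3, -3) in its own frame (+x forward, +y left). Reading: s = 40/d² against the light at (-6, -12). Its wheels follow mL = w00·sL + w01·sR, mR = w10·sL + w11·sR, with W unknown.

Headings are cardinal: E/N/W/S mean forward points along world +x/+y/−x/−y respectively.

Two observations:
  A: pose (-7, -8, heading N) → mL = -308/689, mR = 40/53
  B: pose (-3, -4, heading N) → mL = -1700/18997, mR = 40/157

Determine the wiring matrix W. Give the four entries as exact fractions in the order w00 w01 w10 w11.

obs A: pose=(-7,-8,N) → sL=8/13, sR=40/53, mL=-308/689, mR=40/53
obs B: pose=(-3,-4,N) → sL=40/121, sR=40/157, mL=-1700/18997, mR=40/157
sensor matrix S = [[8/13, 40/53], [40/121, 40/157]]; det S = -1213440/13088933
solve [mL_A; mL_B] = S·[w00; w01] and [mR_A; mR_B] = S·[w10; w11]:
  w00 = 1/2, w01 = -1, w10 = 0, w11 = 1

1/2 -1 0 1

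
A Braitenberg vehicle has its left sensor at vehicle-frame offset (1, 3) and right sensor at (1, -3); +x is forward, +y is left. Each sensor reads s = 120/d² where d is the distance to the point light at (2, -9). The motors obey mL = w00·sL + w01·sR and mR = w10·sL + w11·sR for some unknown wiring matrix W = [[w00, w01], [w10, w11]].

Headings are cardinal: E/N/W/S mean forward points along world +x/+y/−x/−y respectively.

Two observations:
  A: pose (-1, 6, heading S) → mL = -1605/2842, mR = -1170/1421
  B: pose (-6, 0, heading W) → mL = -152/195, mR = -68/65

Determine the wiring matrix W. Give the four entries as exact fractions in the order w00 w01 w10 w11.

-1/2 -1/2 -1/2 -1

obs A: pose=(-1,6,S) → sL=30/49, sR=15/29, mL=-1605/2842, mR=-1170/1421
obs B: pose=(-6,0,W) → sL=40/39, sR=8/15, mL=-152/195, mR=-68/65
sensor matrix S = [[30/49, 15/29], [40/39, 8/15]]; det S = -3768/18473
solve [mL_A; mL_B] = S·[w00; w01] and [mR_A; mR_B] = S·[w10; w11]:
  w00 = -1/2, w01 = -1/2, w10 = -1/2, w11 = -1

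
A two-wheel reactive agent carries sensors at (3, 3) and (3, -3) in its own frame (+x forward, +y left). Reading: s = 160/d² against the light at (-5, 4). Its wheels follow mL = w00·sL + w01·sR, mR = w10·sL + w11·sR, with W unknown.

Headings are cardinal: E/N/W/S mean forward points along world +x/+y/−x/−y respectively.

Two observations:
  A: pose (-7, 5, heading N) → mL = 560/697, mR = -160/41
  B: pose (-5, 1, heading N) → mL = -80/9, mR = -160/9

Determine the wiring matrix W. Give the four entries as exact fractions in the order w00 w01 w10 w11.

-1 1/2 -1 0

obs A: pose=(-7,5,N) → sL=160/41, sR=160/17, mL=560/697, mR=-160/41
obs B: pose=(-5,1,N) → sL=160/9, sR=160/9, mL=-80/9, mR=-160/9
sensor matrix S = [[160/41, 160/17], [160/9, 160/9]]; det S = -204800/2091
solve [mL_A; mL_B] = S·[w00; w01] and [mR_A; mR_B] = S·[w10; w11]:
  w00 = -1, w01 = 1/2, w10 = -1, w11 = 0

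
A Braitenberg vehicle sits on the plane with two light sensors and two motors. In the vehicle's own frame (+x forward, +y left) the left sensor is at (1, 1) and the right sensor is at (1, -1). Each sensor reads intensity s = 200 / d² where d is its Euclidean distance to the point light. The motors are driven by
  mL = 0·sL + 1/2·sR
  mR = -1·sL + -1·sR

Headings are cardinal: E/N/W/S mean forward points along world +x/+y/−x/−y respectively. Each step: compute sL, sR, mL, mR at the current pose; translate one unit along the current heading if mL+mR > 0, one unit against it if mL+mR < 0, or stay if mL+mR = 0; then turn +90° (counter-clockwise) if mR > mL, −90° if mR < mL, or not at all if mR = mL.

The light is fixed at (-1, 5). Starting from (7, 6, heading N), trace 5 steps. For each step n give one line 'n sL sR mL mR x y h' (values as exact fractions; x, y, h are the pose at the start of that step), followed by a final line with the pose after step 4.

0 200/53 40/17 20/17 -5520/901 7 6 N
1 100/41 100/41 50/41 -200/41 7 5 E
2 40/13 200/37 100/37 -4080/481 6 5 S
3 50/9 5 5/2 -95/9 6 6 W
4 200/53 40/17 20/17 -5520/901 7 6 N
final 7 5 E

n=0: pose=(7,6,N); sL=200/53, sR=40/17; mL=20/17, mR=-5520/901; mL+mR=-4460/901 → advance -1; mR−mL=-6580/901 → turn -1·90°
n=1: pose=(7,5,E); sL=100/41, sR=100/41; mL=50/41, mR=-200/41; mL+mR=-150/41 → advance -1; mR−mL=-250/41 → turn -1·90°
n=2: pose=(6,5,S); sL=40/13, sR=200/37; mL=100/37, mR=-4080/481; mL+mR=-2780/481 → advance -1; mR−mL=-5380/481 → turn -1·90°
n=3: pose=(6,6,W); sL=50/9, sR=5; mL=5/2, mR=-95/9; mL+mR=-145/18 → advance -1; mR−mL=-235/18 → turn -1·90°
n=4: pose=(7,6,N); sL=200/53, sR=40/17; mL=20/17, mR=-5520/901; mL+mR=-4460/901 → advance -1; mR−mL=-6580/901 → turn -1·90°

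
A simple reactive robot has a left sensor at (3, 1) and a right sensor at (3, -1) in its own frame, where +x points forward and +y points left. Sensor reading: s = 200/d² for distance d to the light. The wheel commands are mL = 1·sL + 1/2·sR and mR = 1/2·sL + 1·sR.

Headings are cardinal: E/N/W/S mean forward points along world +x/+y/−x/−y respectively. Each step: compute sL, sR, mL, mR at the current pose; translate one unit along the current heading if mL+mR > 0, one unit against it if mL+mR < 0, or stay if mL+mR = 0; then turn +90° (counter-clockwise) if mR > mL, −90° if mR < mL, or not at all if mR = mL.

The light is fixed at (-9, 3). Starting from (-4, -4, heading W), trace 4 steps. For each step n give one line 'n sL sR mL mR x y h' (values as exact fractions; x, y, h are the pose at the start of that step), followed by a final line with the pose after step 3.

n=0: pose=(-4,-4,W); sL=50/17, sR=5; mL=185/34, mR=110/17; mL+mR=405/34 → advance +1; mR−mL=35/34 → turn +1·90°
n=1: pose=(-5,-4,S); sL=8/5, sR=200/109; mL=1372/545, mR=1436/545; mL+mR=2808/545 → advance +1; mR−mL=64/545 → turn +1·90°
n=2: pose=(-5,-5,E); sL=100/49, sR=20/13; mL=1790/637, mR=1630/637; mL+mR=3420/637 → advance +1; mR−mL=-160/637 → turn -1·90°
n=3: pose=(-4,-5,S); sL=200/157, sR=200/137; mL=43100/21509, mR=45100/21509; mL+mR=88200/21509 → advance +1; mR−mL=2000/21509 → turn +1·90°

0 50/17 5 185/34 110/17 -4 -4 W
1 8/5 200/109 1372/545 1436/545 -5 -4 S
2 100/49 20/13 1790/637 1630/637 -5 -5 E
3 200/157 200/137 43100/21509 45100/21509 -4 -5 S
final -4 -6 E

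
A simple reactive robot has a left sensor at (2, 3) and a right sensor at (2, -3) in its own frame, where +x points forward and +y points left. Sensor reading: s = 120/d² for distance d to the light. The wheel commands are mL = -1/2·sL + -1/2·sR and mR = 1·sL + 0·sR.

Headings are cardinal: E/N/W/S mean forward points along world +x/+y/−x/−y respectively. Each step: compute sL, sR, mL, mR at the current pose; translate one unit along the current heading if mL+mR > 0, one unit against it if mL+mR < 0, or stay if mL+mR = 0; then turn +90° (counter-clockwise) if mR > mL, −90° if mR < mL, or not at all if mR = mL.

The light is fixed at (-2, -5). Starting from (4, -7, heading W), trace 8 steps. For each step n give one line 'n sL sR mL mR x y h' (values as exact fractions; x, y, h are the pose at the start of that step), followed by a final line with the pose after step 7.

n=0: pose=(4,-7,W); sL=120/41, sR=120/17; mL=-3480/697, mR=120/41; mL+mR=-1440/697 → advance -1; mR−mL=5520/697 → turn +1·90°
n=1: pose=(5,-7,S); sL=30/29, sR=15/4; mL=-555/232, mR=30/29; mL+mR=-315/232 → advance -1; mR−mL=795/232 → turn +1·90°
n=2: pose=(5,-6,E); sL=24/17, sR=120/97; mL=-2184/1649, mR=24/17; mL+mR=144/1649 → advance +1; mR−mL=4512/1649 → turn +1·90°
n=3: pose=(6,-6,N); sL=60/13, sR=60/61; mL=-2220/793, mR=60/13; mL+mR=1440/793 → advance +1; mR−mL=5880/793 → turn +1·90°
n=4: pose=(6,-5,W); sL=8/3, sR=8/3; mL=-8/3, mR=8/3; mL+mR=0 → advance +0; mR−mL=16/3 → turn +1·90°
n=5: pose=(6,-5,S); sL=24/25, sR=120/29; mL=-1848/725, mR=24/25; mL+mR=-1152/725 → advance -1; mR−mL=2544/725 → turn +1·90°
n=6: pose=(6,-4,E); sL=30/29, sR=15/13; mL=-825/754, mR=30/29; mL+mR=-45/754 → advance -1; mR−mL=1605/754 → turn +1·90°
n=7: pose=(5,-4,N); sL=24/5, sR=120/109; mL=-1608/545, mR=24/5; mL+mR=1008/545 → advance +1; mR−mL=4224/545 → turn +1·90°

0 120/41 120/17 -3480/697 120/41 4 -7 W
1 30/29 15/4 -555/232 30/29 5 -7 S
2 24/17 120/97 -2184/1649 24/17 5 -6 E
3 60/13 60/61 -2220/793 60/13 6 -6 N
4 8/3 8/3 -8/3 8/3 6 -5 W
5 24/25 120/29 -1848/725 24/25 6 -5 S
6 30/29 15/13 -825/754 30/29 6 -4 E
7 24/5 120/109 -1608/545 24/5 5 -4 N
final 5 -3 W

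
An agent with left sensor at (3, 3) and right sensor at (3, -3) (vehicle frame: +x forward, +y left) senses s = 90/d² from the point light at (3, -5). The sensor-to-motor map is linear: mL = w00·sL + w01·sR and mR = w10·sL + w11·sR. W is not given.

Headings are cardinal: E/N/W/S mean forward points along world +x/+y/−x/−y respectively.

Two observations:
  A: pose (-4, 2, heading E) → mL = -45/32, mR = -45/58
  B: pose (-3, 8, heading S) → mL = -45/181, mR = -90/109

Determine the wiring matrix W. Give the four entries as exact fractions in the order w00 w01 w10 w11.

obs A: pose=(-4,2,E) → sL=45/58, sR=45/16, mL=-45/32, mR=-45/58
obs B: pose=(-3,8,S) → sL=90/109, sR=90/181, mL=-45/181, mR=-90/109
sensor matrix S = [[45/58, 45/16], [90/109, 90/181]]; det S = -8863425/4577128
solve [mL_A; mL_B] = S·[w00; w01] and [mR_A; mR_B] = S·[w10; w11]:
  w00 = 0, w01 = -1/2, w10 = -1, w11 = 0

0 -1/2 -1 0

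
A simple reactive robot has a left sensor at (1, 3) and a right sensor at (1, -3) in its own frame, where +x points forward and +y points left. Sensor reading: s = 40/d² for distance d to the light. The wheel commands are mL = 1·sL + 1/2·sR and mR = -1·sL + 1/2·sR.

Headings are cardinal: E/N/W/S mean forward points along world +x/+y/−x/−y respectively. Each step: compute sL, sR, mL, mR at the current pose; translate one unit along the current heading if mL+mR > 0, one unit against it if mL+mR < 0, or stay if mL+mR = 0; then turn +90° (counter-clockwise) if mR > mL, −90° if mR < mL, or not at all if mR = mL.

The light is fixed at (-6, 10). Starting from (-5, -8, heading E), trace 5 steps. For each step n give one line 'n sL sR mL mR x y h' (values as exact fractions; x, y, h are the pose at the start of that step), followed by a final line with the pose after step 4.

0 40/229 8/89 4476/20381 -2644/20381 -5 -8 E
1 20/193 20/181 5550/34933 -1690/34933 -4 -8 S
2 8/97 40/257 3996/24929 -116/24929 -4 -9 W
3 5/41 2/17 126/697 -44/697 -5 -9 N
4 40/229 8/89 4476/20381 -2644/20381 -5 -8 E
final -4 -8 S

n=0: pose=(-5,-8,E); sL=40/229, sR=8/89; mL=4476/20381, mR=-2644/20381; mL+mR=8/89 → advance +1; mR−mL=-80/229 → turn -1·90°
n=1: pose=(-4,-8,S); sL=20/193, sR=20/181; mL=5550/34933, mR=-1690/34933; mL+mR=20/181 → advance +1; mR−mL=-40/193 → turn -1·90°
n=2: pose=(-4,-9,W); sL=8/97, sR=40/257; mL=3996/24929, mR=-116/24929; mL+mR=40/257 → advance +1; mR−mL=-16/97 → turn -1·90°
n=3: pose=(-5,-9,N); sL=5/41, sR=2/17; mL=126/697, mR=-44/697; mL+mR=2/17 → advance +1; mR−mL=-10/41 → turn -1·90°
n=4: pose=(-5,-8,E); sL=40/229, sR=8/89; mL=4476/20381, mR=-2644/20381; mL+mR=8/89 → advance +1; mR−mL=-80/229 → turn -1·90°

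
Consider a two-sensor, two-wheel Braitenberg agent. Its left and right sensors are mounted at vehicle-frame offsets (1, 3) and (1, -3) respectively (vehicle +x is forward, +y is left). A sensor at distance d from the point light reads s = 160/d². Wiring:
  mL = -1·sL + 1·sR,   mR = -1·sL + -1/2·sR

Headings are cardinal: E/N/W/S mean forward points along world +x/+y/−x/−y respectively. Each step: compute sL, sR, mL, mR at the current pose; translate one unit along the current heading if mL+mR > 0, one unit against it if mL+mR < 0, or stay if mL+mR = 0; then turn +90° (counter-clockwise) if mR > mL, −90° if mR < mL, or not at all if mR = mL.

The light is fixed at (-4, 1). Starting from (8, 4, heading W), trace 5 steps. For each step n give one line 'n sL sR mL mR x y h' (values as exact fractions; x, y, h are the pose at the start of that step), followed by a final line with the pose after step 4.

0 160/121 160/157 -5760/18997 -34800/18997 8 4 W
1 40/29 10/17 -390/493 -825/493 9 4 N
2 160/221 160/197 3840/43537 -49200/43537 9 3 E
3 80/113 80/41 5760/4633 -7800/4633 8 3 S
4 160/121 160/157 -5760/18997 -34800/18997 8 4 W
final 9 4 N

n=0: pose=(8,4,W); sL=160/121, sR=160/157; mL=-5760/18997, mR=-34800/18997; mL+mR=-40560/18997 → advance -1; mR−mL=-240/157 → turn -1·90°
n=1: pose=(9,4,N); sL=40/29, sR=10/17; mL=-390/493, mR=-825/493; mL+mR=-1215/493 → advance -1; mR−mL=-15/17 → turn -1·90°
n=2: pose=(9,3,E); sL=160/221, sR=160/197; mL=3840/43537, mR=-49200/43537; mL+mR=-45360/43537 → advance -1; mR−mL=-240/197 → turn -1·90°
n=3: pose=(8,3,S); sL=80/113, sR=80/41; mL=5760/4633, mR=-7800/4633; mL+mR=-2040/4633 → advance -1; mR−mL=-120/41 → turn -1·90°
n=4: pose=(8,4,W); sL=160/121, sR=160/157; mL=-5760/18997, mR=-34800/18997; mL+mR=-40560/18997 → advance -1; mR−mL=-240/157 → turn -1·90°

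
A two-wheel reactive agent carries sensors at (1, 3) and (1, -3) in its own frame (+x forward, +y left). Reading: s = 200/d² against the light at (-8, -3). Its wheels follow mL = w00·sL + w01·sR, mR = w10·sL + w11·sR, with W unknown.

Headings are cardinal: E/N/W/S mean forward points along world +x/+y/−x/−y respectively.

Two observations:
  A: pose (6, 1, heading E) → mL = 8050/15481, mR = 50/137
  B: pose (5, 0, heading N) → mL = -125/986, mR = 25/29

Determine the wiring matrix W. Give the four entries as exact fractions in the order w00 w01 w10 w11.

obs A: pose=(6,1,E) → sL=100/137, sR=100/113, mL=8050/15481, mR=50/137
obs B: pose=(5,0,N) → sL=50/29, sR=25/34, mL=-125/986, mR=25/29
sensor matrix S = [[100/137, 100/113], [50/29, 25/34]]; det S = -7548750/7632133
solve [mL_A; mL_B] = S·[w00; w01] and [mR_A; mR_B] = S·[w10; w11]:
  w00 = -1/2, w01 = 1, w10 = 1/2, w11 = 0

-1/2 1 1/2 0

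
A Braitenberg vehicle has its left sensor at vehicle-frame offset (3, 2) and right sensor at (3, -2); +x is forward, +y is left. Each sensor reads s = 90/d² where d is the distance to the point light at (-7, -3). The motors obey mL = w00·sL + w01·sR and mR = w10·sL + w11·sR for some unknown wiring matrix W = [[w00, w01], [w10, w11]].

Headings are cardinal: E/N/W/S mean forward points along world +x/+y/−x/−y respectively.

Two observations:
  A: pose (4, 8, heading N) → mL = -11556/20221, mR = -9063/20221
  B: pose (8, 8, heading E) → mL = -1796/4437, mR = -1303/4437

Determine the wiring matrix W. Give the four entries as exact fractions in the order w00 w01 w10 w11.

obs A: pose=(4,8,N) → sL=90/277, sR=18/73, mL=-11556/20221, mR=-9063/20221
obs B: pose=(8,8,E) → sL=90/493, sR=2/9, mL=-1796/4437, mR=-1303/4437
sensor matrix S = [[90/277, 18/73], [90/493, 2/9]]; det S = 271040/9968953
solve [mL_A; mL_B] = S·[w00; w01] and [mR_A; mR_B] = S·[w10; w11]:
  w00 = -1, w01 = -1, w10 = -1, w11 = -1/2

-1 -1 -1 -1/2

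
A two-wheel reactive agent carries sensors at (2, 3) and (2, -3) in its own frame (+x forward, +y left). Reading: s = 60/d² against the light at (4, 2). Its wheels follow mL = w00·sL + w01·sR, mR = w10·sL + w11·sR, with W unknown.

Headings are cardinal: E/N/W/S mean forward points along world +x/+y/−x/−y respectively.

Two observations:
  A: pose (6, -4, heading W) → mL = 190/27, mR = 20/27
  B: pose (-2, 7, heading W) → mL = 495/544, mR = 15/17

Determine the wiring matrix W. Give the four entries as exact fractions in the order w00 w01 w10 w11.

1/2 1 1 0

obs A: pose=(6,-4,W) → sL=20/27, sR=20/3, mL=190/27, mR=20/27
obs B: pose=(-2,7,W) → sL=15/17, sR=15/32, mL=495/544, mR=15/17
sensor matrix S = [[20/27, 20/3], [15/17, 15/32]]; det S = -6775/1224
solve [mL_A; mL_B] = S·[w00; w01] and [mR_A; mR_B] = S·[w10; w11]:
  w00 = 1/2, w01 = 1, w10 = 1, w11 = 0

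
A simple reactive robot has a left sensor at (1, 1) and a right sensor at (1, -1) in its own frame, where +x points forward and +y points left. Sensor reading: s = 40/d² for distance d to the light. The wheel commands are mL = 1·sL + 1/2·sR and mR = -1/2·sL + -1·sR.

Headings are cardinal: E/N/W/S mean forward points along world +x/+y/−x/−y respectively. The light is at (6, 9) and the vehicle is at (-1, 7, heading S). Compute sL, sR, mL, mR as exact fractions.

left sensor world pos  = (0, 6); dL² = 45
right sensor world pos = (-2, 6); dR² = 73
sL = 40/45 = 8/9
sR = 40/73 = 40/73
mL = 1·sL + 1/2·sR = 764/657
mR = -1/2·sL + -1·sR = -652/657

8/9 40/73 764/657 -652/657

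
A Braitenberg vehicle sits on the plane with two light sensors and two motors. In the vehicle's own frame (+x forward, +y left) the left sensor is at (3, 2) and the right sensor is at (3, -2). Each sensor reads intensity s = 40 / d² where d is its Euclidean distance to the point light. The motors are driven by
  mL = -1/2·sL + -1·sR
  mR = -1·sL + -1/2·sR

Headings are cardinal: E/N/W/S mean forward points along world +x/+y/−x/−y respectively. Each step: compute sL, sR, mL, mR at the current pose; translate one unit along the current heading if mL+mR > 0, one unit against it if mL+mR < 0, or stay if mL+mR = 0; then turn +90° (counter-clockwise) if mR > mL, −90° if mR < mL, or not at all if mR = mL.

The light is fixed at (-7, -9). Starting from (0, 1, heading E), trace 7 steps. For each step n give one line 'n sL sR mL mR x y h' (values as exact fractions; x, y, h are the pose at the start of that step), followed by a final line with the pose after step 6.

0 10/61 10/41 -815/2501 -715/2501 0 1 E
1 8/37 40/233 -2412/8621 -2604/8621 -1 1 N
2 20/101 4/13 -534/1313 -462/1313 -1 0 E
3 40/153 40/193 -9980/29529 -10780/29529 -2 0 N
4 10/41 2/5 -107/205 -91/205 -2 -1 E
5 8/25 40/157 -1628/3925 -1756/3925 -3 -1 N
6 4/13 20/37 -334/481 -278/481 -3 -2 E
final -4 -2 N

n=0: pose=(0,1,E); sL=10/61, sR=10/41; mL=-815/2501, mR=-715/2501; mL+mR=-1530/2501 → advance -1; mR−mL=100/2501 → turn +1·90°
n=1: pose=(-1,1,N); sL=8/37, sR=40/233; mL=-2412/8621, mR=-2604/8621; mL+mR=-5016/8621 → advance -1; mR−mL=-192/8621 → turn -1·90°
n=2: pose=(-1,0,E); sL=20/101, sR=4/13; mL=-534/1313, mR=-462/1313; mL+mR=-996/1313 → advance -1; mR−mL=72/1313 → turn +1·90°
n=3: pose=(-2,0,N); sL=40/153, sR=40/193; mL=-9980/29529, mR=-10780/29529; mL+mR=-6920/9843 → advance -1; mR−mL=-800/29529 → turn -1·90°
n=4: pose=(-2,-1,E); sL=10/41, sR=2/5; mL=-107/205, mR=-91/205; mL+mR=-198/205 → advance -1; mR−mL=16/205 → turn +1·90°
n=5: pose=(-3,-1,N); sL=8/25, sR=40/157; mL=-1628/3925, mR=-1756/3925; mL+mR=-3384/3925 → advance -1; mR−mL=-128/3925 → turn -1·90°
n=6: pose=(-3,-2,E); sL=4/13, sR=20/37; mL=-334/481, mR=-278/481; mL+mR=-612/481 → advance -1; mR−mL=56/481 → turn +1·90°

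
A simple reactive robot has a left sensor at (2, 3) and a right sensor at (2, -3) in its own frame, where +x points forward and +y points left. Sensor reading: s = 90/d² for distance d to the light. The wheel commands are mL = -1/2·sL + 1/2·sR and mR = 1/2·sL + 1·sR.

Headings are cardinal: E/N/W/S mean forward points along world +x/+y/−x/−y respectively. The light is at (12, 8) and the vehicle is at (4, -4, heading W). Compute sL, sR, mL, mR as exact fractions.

18/65 90/181 1296/11765 7479/11765

left sensor world pos  = (2, -7); dL² = 325
right sensor world pos = (2, -1); dR² = 181
sL = 90/325 = 18/65
sR = 90/181 = 90/181
mL = -1/2·sL + 1/2·sR = 1296/11765
mR = 1/2·sL + 1·sR = 7479/11765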